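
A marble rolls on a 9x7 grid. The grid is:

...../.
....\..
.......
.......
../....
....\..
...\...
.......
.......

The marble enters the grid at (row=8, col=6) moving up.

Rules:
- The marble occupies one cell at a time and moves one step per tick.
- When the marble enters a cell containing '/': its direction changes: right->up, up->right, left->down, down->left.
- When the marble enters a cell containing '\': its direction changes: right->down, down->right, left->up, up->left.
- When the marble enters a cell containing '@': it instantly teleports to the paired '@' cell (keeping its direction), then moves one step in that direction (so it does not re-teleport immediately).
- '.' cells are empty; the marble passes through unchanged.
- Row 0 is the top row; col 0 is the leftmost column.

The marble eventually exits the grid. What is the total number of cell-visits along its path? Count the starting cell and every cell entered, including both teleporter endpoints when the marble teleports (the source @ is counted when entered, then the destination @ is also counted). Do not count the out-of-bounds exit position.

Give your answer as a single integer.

Answer: 9

Derivation:
Step 1: enter (8,6), '.' pass, move up to (7,6)
Step 2: enter (7,6), '.' pass, move up to (6,6)
Step 3: enter (6,6), '.' pass, move up to (5,6)
Step 4: enter (5,6), '.' pass, move up to (4,6)
Step 5: enter (4,6), '.' pass, move up to (3,6)
Step 6: enter (3,6), '.' pass, move up to (2,6)
Step 7: enter (2,6), '.' pass, move up to (1,6)
Step 8: enter (1,6), '.' pass, move up to (0,6)
Step 9: enter (0,6), '.' pass, move up to (-1,6)
Step 10: at (-1,6) — EXIT via top edge, pos 6
Path length (cell visits): 9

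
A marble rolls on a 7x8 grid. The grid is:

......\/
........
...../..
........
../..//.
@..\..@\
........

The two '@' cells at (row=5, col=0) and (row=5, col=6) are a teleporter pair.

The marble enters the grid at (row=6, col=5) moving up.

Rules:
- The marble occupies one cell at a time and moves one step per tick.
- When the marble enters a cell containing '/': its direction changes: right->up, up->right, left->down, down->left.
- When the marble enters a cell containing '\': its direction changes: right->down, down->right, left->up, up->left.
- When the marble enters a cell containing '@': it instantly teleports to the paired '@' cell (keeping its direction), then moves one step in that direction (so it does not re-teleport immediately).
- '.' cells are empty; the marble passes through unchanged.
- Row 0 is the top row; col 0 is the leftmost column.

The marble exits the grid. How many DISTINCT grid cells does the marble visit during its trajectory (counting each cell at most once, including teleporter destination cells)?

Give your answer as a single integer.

Answer: 14

Derivation:
Step 1: enter (6,5), '.' pass, move up to (5,5)
Step 2: enter (5,5), '.' pass, move up to (4,5)
Step 3: enter (4,5), '/' deflects up->right, move right to (4,6)
Step 4: enter (4,6), '/' deflects right->up, move up to (3,6)
Step 5: enter (3,6), '.' pass, move up to (2,6)
Step 6: enter (2,6), '.' pass, move up to (1,6)
Step 7: enter (1,6), '.' pass, move up to (0,6)
Step 8: enter (0,6), '\' deflects up->left, move left to (0,5)
Step 9: enter (0,5), '.' pass, move left to (0,4)
Step 10: enter (0,4), '.' pass, move left to (0,3)
Step 11: enter (0,3), '.' pass, move left to (0,2)
Step 12: enter (0,2), '.' pass, move left to (0,1)
Step 13: enter (0,1), '.' pass, move left to (0,0)
Step 14: enter (0,0), '.' pass, move left to (0,-1)
Step 15: at (0,-1) — EXIT via left edge, pos 0
Distinct cells visited: 14 (path length 14)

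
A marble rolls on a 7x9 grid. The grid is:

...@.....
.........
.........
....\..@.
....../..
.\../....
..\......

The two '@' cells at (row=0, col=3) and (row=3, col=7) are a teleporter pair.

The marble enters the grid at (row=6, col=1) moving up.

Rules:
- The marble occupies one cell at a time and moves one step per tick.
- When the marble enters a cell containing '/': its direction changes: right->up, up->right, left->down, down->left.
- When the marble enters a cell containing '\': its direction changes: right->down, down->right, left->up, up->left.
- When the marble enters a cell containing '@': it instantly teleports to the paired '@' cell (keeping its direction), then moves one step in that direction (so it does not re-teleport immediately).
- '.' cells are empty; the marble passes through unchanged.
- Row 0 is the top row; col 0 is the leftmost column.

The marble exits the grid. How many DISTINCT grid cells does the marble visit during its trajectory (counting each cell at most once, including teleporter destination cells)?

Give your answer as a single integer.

Step 1: enter (6,1), '.' pass, move up to (5,1)
Step 2: enter (5,1), '\' deflects up->left, move left to (5,0)
Step 3: enter (5,0), '.' pass, move left to (5,-1)
Step 4: at (5,-1) — EXIT via left edge, pos 5
Distinct cells visited: 3 (path length 3)

Answer: 3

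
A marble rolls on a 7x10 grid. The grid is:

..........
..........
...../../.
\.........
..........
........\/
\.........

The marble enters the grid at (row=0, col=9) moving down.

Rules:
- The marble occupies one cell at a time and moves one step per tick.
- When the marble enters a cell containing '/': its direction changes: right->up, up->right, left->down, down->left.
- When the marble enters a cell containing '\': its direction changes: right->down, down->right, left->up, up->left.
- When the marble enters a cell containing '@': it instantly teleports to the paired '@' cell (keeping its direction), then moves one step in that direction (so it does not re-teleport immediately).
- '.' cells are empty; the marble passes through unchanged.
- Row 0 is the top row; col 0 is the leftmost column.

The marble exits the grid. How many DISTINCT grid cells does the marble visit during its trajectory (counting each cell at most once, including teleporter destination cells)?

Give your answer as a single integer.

Answer: 10

Derivation:
Step 1: enter (0,9), '.' pass, move down to (1,9)
Step 2: enter (1,9), '.' pass, move down to (2,9)
Step 3: enter (2,9), '.' pass, move down to (3,9)
Step 4: enter (3,9), '.' pass, move down to (4,9)
Step 5: enter (4,9), '.' pass, move down to (5,9)
Step 6: enter (5,9), '/' deflects down->left, move left to (5,8)
Step 7: enter (5,8), '\' deflects left->up, move up to (4,8)
Step 8: enter (4,8), '.' pass, move up to (3,8)
Step 9: enter (3,8), '.' pass, move up to (2,8)
Step 10: enter (2,8), '/' deflects up->right, move right to (2,9)
Step 11: enter (2,9), '.' pass, move right to (2,10)
Step 12: at (2,10) — EXIT via right edge, pos 2
Distinct cells visited: 10 (path length 11)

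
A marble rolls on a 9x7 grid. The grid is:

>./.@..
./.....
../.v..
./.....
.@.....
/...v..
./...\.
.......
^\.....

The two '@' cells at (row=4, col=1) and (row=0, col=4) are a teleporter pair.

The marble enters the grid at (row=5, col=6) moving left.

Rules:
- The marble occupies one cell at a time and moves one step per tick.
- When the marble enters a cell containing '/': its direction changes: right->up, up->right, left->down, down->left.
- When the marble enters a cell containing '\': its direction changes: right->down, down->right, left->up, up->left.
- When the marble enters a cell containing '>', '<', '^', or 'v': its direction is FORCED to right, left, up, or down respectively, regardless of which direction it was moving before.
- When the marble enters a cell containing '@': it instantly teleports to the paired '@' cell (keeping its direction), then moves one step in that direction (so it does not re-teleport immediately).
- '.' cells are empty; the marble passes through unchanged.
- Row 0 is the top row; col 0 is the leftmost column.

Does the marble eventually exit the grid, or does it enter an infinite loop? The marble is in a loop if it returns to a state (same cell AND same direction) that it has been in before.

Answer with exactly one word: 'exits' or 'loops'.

Answer: exits

Derivation:
Step 1: enter (5,6), '.' pass, move left to (5,5)
Step 2: enter (5,5), '.' pass, move left to (5,4)
Step 3: enter (5,4), 'v' forces left->down, move down to (6,4)
Step 4: enter (6,4), '.' pass, move down to (7,4)
Step 5: enter (7,4), '.' pass, move down to (8,4)
Step 6: enter (8,4), '.' pass, move down to (9,4)
Step 7: at (9,4) — EXIT via bottom edge, pos 4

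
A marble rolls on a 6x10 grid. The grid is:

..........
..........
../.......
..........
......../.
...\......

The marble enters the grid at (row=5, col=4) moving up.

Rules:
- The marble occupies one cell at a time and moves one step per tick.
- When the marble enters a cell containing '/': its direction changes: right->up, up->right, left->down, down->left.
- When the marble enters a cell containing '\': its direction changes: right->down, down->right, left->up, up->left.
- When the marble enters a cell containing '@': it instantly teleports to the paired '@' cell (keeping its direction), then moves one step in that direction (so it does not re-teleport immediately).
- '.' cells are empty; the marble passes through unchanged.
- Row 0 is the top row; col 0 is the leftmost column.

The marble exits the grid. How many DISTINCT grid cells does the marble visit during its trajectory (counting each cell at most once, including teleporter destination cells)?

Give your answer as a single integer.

Answer: 6

Derivation:
Step 1: enter (5,4), '.' pass, move up to (4,4)
Step 2: enter (4,4), '.' pass, move up to (3,4)
Step 3: enter (3,4), '.' pass, move up to (2,4)
Step 4: enter (2,4), '.' pass, move up to (1,4)
Step 5: enter (1,4), '.' pass, move up to (0,4)
Step 6: enter (0,4), '.' pass, move up to (-1,4)
Step 7: at (-1,4) — EXIT via top edge, pos 4
Distinct cells visited: 6 (path length 6)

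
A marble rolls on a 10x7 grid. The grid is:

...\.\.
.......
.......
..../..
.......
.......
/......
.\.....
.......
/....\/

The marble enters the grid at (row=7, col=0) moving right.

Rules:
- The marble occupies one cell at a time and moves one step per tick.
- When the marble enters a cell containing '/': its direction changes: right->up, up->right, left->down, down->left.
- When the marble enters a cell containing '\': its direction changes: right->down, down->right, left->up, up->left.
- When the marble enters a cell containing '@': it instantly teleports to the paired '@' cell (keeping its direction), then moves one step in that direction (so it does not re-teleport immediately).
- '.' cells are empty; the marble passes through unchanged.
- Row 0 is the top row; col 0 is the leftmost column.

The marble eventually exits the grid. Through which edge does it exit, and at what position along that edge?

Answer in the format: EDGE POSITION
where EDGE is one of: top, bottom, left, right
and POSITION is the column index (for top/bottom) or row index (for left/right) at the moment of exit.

Step 1: enter (7,0), '.' pass, move right to (7,1)
Step 2: enter (7,1), '\' deflects right->down, move down to (8,1)
Step 3: enter (8,1), '.' pass, move down to (9,1)
Step 4: enter (9,1), '.' pass, move down to (10,1)
Step 5: at (10,1) — EXIT via bottom edge, pos 1

Answer: bottom 1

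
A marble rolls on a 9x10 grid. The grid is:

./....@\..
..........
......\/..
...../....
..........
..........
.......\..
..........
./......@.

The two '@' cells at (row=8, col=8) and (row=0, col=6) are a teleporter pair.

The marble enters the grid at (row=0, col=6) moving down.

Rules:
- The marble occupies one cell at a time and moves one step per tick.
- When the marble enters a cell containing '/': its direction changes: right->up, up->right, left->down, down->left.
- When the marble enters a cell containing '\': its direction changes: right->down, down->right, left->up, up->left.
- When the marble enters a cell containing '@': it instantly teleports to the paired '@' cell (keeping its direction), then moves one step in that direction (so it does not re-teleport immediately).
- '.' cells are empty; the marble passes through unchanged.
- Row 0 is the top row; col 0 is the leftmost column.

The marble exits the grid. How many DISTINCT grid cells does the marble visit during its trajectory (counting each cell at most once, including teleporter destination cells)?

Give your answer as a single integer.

Step 1: enter (0,6), '@' teleport (0,6)->(8,8), also enter (8,8), move down to (9,8)
Step 2: at (9,8) — EXIT via bottom edge, pos 8
Distinct cells visited: 2 (path length 2)

Answer: 2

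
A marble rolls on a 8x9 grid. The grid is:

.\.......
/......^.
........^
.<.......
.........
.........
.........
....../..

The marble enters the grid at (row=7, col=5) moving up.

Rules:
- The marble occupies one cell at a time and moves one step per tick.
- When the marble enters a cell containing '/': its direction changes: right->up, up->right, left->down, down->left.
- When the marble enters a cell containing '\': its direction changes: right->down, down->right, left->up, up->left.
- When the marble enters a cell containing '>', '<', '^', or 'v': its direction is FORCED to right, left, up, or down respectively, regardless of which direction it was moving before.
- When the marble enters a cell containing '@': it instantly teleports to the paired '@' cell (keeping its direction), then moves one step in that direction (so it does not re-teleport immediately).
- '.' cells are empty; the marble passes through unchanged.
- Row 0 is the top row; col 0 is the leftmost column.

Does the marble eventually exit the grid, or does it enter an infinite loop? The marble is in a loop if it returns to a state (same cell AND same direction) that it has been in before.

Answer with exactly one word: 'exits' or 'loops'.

Answer: exits

Derivation:
Step 1: enter (7,5), '.' pass, move up to (6,5)
Step 2: enter (6,5), '.' pass, move up to (5,5)
Step 3: enter (5,5), '.' pass, move up to (4,5)
Step 4: enter (4,5), '.' pass, move up to (3,5)
Step 5: enter (3,5), '.' pass, move up to (2,5)
Step 6: enter (2,5), '.' pass, move up to (1,5)
Step 7: enter (1,5), '.' pass, move up to (0,5)
Step 8: enter (0,5), '.' pass, move up to (-1,5)
Step 9: at (-1,5) — EXIT via top edge, pos 5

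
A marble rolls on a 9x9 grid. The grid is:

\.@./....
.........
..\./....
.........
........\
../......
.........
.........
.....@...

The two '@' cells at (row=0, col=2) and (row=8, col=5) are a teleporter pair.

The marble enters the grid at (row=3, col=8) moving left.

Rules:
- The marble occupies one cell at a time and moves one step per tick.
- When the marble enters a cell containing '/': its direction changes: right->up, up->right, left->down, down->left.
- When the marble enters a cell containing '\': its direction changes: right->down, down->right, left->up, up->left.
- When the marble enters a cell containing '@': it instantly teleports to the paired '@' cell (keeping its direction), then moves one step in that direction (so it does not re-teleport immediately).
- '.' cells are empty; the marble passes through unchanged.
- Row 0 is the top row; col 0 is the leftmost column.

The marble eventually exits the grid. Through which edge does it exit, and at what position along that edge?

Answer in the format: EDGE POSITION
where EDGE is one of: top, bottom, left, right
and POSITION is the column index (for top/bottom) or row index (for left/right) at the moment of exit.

Step 1: enter (3,8), '.' pass, move left to (3,7)
Step 2: enter (3,7), '.' pass, move left to (3,6)
Step 3: enter (3,6), '.' pass, move left to (3,5)
Step 4: enter (3,5), '.' pass, move left to (3,4)
Step 5: enter (3,4), '.' pass, move left to (3,3)
Step 6: enter (3,3), '.' pass, move left to (3,2)
Step 7: enter (3,2), '.' pass, move left to (3,1)
Step 8: enter (3,1), '.' pass, move left to (3,0)
Step 9: enter (3,0), '.' pass, move left to (3,-1)
Step 10: at (3,-1) — EXIT via left edge, pos 3

Answer: left 3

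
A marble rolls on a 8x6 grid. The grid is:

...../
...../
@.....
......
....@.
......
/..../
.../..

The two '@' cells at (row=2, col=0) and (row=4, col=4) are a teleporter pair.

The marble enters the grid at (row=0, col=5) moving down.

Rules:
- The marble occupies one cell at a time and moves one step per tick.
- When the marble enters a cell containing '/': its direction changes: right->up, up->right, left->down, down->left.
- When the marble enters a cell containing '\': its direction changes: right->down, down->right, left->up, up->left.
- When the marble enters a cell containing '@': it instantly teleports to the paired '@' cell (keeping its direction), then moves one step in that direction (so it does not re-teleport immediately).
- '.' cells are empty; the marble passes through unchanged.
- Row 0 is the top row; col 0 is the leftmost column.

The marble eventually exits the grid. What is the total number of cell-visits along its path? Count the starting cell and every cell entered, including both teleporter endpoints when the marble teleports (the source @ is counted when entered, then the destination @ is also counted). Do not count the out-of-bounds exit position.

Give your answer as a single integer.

Answer: 6

Derivation:
Step 1: enter (0,5), '/' deflects down->left, move left to (0,4)
Step 2: enter (0,4), '.' pass, move left to (0,3)
Step 3: enter (0,3), '.' pass, move left to (0,2)
Step 4: enter (0,2), '.' pass, move left to (0,1)
Step 5: enter (0,1), '.' pass, move left to (0,0)
Step 6: enter (0,0), '.' pass, move left to (0,-1)
Step 7: at (0,-1) — EXIT via left edge, pos 0
Path length (cell visits): 6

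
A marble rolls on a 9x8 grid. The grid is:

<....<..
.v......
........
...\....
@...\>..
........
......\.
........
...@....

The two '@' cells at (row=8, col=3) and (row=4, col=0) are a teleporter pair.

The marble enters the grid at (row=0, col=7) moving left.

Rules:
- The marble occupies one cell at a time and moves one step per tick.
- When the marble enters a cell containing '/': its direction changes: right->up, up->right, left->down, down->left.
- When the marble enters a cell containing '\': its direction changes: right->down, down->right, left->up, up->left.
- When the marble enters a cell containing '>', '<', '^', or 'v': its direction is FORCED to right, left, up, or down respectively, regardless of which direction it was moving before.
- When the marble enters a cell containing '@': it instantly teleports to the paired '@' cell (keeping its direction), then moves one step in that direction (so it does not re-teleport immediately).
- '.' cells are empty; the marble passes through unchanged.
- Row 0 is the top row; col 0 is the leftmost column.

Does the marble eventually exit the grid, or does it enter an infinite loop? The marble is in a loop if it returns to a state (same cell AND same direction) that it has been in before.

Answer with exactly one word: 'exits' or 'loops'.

Step 1: enter (0,7), '.' pass, move left to (0,6)
Step 2: enter (0,6), '.' pass, move left to (0,5)
Step 3: enter (0,5), '<' forces left->left, move left to (0,4)
Step 4: enter (0,4), '.' pass, move left to (0,3)
Step 5: enter (0,3), '.' pass, move left to (0,2)
Step 6: enter (0,2), '.' pass, move left to (0,1)
Step 7: enter (0,1), '.' pass, move left to (0,0)
Step 8: enter (0,0), '<' forces left->left, move left to (0,-1)
Step 9: at (0,-1) — EXIT via left edge, pos 0

Answer: exits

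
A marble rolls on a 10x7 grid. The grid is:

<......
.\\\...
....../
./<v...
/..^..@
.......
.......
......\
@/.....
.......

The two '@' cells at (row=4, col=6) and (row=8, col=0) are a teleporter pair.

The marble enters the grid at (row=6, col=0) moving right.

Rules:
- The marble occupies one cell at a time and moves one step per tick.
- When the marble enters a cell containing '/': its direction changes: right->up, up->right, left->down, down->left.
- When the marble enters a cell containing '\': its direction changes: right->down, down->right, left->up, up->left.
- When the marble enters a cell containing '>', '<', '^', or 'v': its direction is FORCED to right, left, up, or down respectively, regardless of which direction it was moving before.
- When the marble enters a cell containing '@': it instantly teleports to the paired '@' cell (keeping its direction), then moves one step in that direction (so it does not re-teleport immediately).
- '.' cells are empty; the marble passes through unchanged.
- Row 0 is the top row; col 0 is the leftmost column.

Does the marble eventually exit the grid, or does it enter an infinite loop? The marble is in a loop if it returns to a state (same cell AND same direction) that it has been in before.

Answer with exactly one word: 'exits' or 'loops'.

Answer: exits

Derivation:
Step 1: enter (6,0), '.' pass, move right to (6,1)
Step 2: enter (6,1), '.' pass, move right to (6,2)
Step 3: enter (6,2), '.' pass, move right to (6,3)
Step 4: enter (6,3), '.' pass, move right to (6,4)
Step 5: enter (6,4), '.' pass, move right to (6,5)
Step 6: enter (6,5), '.' pass, move right to (6,6)
Step 7: enter (6,6), '.' pass, move right to (6,7)
Step 8: at (6,7) — EXIT via right edge, pos 6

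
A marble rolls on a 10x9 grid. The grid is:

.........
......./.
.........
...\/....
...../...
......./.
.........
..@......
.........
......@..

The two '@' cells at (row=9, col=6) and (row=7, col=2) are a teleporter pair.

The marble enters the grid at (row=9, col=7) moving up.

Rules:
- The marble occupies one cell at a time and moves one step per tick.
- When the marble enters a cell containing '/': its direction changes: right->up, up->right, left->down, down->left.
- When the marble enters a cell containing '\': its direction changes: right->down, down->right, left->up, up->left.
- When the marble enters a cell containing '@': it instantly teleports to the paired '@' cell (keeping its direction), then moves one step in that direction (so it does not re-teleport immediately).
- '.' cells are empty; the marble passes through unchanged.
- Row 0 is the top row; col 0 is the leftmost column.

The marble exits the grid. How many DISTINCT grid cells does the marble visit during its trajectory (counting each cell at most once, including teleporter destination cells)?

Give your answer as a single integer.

Answer: 6

Derivation:
Step 1: enter (9,7), '.' pass, move up to (8,7)
Step 2: enter (8,7), '.' pass, move up to (7,7)
Step 3: enter (7,7), '.' pass, move up to (6,7)
Step 4: enter (6,7), '.' pass, move up to (5,7)
Step 5: enter (5,7), '/' deflects up->right, move right to (5,8)
Step 6: enter (5,8), '.' pass, move right to (5,9)
Step 7: at (5,9) — EXIT via right edge, pos 5
Distinct cells visited: 6 (path length 6)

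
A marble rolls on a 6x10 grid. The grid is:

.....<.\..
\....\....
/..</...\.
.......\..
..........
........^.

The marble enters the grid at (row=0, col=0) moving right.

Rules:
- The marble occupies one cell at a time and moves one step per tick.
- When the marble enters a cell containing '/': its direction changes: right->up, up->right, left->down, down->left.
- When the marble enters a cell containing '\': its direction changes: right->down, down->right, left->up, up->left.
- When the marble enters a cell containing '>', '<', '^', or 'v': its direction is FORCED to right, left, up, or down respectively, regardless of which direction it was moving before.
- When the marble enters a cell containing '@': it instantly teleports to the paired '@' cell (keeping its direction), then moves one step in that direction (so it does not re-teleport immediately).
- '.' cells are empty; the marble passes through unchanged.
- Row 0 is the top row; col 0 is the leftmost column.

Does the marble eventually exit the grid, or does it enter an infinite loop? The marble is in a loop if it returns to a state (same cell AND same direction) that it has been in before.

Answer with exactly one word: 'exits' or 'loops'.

Step 1: enter (0,0), '.' pass, move right to (0,1)
Step 2: enter (0,1), '.' pass, move right to (0,2)
Step 3: enter (0,2), '.' pass, move right to (0,3)
Step 4: enter (0,3), '.' pass, move right to (0,4)
Step 5: enter (0,4), '.' pass, move right to (0,5)
Step 6: enter (0,5), '<' forces right->left, move left to (0,4)
Step 7: enter (0,4), '.' pass, move left to (0,3)
Step 8: enter (0,3), '.' pass, move left to (0,2)
Step 9: enter (0,2), '.' pass, move left to (0,1)
Step 10: enter (0,1), '.' pass, move left to (0,0)
Step 11: enter (0,0), '.' pass, move left to (0,-1)
Step 12: at (0,-1) — EXIT via left edge, pos 0

Answer: exits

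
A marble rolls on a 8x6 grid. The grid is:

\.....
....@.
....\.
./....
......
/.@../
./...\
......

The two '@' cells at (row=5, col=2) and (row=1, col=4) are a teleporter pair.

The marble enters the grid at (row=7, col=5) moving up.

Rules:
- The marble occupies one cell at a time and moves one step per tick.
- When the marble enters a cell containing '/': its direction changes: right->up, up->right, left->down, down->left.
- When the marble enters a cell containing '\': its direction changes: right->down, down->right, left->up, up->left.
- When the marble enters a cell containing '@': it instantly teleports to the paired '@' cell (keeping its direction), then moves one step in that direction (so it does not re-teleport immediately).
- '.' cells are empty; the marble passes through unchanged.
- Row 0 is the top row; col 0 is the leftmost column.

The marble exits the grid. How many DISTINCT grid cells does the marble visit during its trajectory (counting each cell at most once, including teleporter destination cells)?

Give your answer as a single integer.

Step 1: enter (7,5), '.' pass, move up to (6,5)
Step 2: enter (6,5), '\' deflects up->left, move left to (6,4)
Step 3: enter (6,4), '.' pass, move left to (6,3)
Step 4: enter (6,3), '.' pass, move left to (6,2)
Step 5: enter (6,2), '.' pass, move left to (6,1)
Step 6: enter (6,1), '/' deflects left->down, move down to (7,1)
Step 7: enter (7,1), '.' pass, move down to (8,1)
Step 8: at (8,1) — EXIT via bottom edge, pos 1
Distinct cells visited: 7 (path length 7)

Answer: 7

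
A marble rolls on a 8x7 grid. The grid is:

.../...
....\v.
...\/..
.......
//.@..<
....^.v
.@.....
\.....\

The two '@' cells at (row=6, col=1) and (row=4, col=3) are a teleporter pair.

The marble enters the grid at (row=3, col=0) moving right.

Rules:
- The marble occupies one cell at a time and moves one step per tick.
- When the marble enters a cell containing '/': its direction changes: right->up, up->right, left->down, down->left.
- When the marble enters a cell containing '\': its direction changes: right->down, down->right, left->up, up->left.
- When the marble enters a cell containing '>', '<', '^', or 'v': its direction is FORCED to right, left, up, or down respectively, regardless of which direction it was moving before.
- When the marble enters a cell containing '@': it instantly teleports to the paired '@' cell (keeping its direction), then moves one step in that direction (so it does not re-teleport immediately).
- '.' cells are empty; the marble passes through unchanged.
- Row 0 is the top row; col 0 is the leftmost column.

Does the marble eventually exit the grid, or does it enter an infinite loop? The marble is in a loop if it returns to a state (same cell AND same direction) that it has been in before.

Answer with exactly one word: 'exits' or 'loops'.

Answer: exits

Derivation:
Step 1: enter (3,0), '.' pass, move right to (3,1)
Step 2: enter (3,1), '.' pass, move right to (3,2)
Step 3: enter (3,2), '.' pass, move right to (3,3)
Step 4: enter (3,3), '.' pass, move right to (3,4)
Step 5: enter (3,4), '.' pass, move right to (3,5)
Step 6: enter (3,5), '.' pass, move right to (3,6)
Step 7: enter (3,6), '.' pass, move right to (3,7)
Step 8: at (3,7) — EXIT via right edge, pos 3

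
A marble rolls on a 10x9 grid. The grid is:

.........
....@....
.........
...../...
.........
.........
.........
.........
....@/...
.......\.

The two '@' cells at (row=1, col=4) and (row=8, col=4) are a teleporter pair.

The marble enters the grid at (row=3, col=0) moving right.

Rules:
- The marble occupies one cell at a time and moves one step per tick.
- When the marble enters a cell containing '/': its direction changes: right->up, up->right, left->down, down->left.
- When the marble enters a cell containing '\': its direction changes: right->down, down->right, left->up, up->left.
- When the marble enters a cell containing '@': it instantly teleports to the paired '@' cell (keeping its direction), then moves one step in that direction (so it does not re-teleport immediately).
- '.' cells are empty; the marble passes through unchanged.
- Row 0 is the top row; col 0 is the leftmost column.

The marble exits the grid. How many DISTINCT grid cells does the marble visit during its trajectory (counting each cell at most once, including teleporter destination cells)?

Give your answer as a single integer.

Answer: 9

Derivation:
Step 1: enter (3,0), '.' pass, move right to (3,1)
Step 2: enter (3,1), '.' pass, move right to (3,2)
Step 3: enter (3,2), '.' pass, move right to (3,3)
Step 4: enter (3,3), '.' pass, move right to (3,4)
Step 5: enter (3,4), '.' pass, move right to (3,5)
Step 6: enter (3,5), '/' deflects right->up, move up to (2,5)
Step 7: enter (2,5), '.' pass, move up to (1,5)
Step 8: enter (1,5), '.' pass, move up to (0,5)
Step 9: enter (0,5), '.' pass, move up to (-1,5)
Step 10: at (-1,5) — EXIT via top edge, pos 5
Distinct cells visited: 9 (path length 9)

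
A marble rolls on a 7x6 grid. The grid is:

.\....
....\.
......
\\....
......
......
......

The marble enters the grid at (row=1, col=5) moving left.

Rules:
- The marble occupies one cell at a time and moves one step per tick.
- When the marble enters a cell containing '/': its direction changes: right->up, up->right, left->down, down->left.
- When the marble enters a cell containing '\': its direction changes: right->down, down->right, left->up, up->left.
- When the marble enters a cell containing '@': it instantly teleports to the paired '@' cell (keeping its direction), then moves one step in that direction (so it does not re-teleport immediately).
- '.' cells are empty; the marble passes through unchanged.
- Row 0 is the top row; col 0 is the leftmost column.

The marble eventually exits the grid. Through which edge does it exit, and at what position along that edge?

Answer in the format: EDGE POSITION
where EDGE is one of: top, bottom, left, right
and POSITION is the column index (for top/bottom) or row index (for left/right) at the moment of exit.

Step 1: enter (1,5), '.' pass, move left to (1,4)
Step 2: enter (1,4), '\' deflects left->up, move up to (0,4)
Step 3: enter (0,4), '.' pass, move up to (-1,4)
Step 4: at (-1,4) — EXIT via top edge, pos 4

Answer: top 4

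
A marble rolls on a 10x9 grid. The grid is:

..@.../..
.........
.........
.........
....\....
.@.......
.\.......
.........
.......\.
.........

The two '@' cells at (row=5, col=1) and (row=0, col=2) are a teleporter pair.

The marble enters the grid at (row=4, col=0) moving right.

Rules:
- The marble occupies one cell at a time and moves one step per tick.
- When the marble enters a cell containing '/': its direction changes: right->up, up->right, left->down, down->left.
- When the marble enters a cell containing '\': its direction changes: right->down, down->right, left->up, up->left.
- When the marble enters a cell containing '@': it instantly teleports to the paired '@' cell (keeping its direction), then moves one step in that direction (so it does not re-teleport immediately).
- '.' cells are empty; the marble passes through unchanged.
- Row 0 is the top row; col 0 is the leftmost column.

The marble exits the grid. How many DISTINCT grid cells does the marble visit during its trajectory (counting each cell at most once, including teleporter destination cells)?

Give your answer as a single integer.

Step 1: enter (4,0), '.' pass, move right to (4,1)
Step 2: enter (4,1), '.' pass, move right to (4,2)
Step 3: enter (4,2), '.' pass, move right to (4,3)
Step 4: enter (4,3), '.' pass, move right to (4,4)
Step 5: enter (4,4), '\' deflects right->down, move down to (5,4)
Step 6: enter (5,4), '.' pass, move down to (6,4)
Step 7: enter (6,4), '.' pass, move down to (7,4)
Step 8: enter (7,4), '.' pass, move down to (8,4)
Step 9: enter (8,4), '.' pass, move down to (9,4)
Step 10: enter (9,4), '.' pass, move down to (10,4)
Step 11: at (10,4) — EXIT via bottom edge, pos 4
Distinct cells visited: 10 (path length 10)

Answer: 10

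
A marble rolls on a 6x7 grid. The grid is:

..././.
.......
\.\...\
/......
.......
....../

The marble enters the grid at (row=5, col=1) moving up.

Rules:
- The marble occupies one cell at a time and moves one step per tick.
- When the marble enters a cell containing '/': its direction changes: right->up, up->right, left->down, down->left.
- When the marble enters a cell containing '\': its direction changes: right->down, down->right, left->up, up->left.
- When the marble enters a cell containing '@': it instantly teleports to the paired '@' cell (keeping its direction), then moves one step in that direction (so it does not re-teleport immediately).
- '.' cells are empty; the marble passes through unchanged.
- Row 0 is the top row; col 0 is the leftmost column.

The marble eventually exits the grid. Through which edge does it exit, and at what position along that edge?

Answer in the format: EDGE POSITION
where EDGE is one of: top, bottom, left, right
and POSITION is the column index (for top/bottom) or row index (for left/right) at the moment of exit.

Step 1: enter (5,1), '.' pass, move up to (4,1)
Step 2: enter (4,1), '.' pass, move up to (3,1)
Step 3: enter (3,1), '.' pass, move up to (2,1)
Step 4: enter (2,1), '.' pass, move up to (1,1)
Step 5: enter (1,1), '.' pass, move up to (0,1)
Step 6: enter (0,1), '.' pass, move up to (-1,1)
Step 7: at (-1,1) — EXIT via top edge, pos 1

Answer: top 1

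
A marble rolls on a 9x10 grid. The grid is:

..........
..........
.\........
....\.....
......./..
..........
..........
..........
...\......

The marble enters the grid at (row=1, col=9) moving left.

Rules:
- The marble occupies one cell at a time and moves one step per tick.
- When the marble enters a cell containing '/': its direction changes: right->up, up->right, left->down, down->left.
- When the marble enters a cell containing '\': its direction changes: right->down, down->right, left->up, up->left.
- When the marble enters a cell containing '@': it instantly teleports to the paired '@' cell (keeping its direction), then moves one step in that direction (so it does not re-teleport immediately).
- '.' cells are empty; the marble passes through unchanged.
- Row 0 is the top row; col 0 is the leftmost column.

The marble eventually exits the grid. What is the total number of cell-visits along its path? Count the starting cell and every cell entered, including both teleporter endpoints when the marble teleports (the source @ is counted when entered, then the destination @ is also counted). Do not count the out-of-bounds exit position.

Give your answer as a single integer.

Answer: 10

Derivation:
Step 1: enter (1,9), '.' pass, move left to (1,8)
Step 2: enter (1,8), '.' pass, move left to (1,7)
Step 3: enter (1,7), '.' pass, move left to (1,6)
Step 4: enter (1,6), '.' pass, move left to (1,5)
Step 5: enter (1,5), '.' pass, move left to (1,4)
Step 6: enter (1,4), '.' pass, move left to (1,3)
Step 7: enter (1,3), '.' pass, move left to (1,2)
Step 8: enter (1,2), '.' pass, move left to (1,1)
Step 9: enter (1,1), '.' pass, move left to (1,0)
Step 10: enter (1,0), '.' pass, move left to (1,-1)
Step 11: at (1,-1) — EXIT via left edge, pos 1
Path length (cell visits): 10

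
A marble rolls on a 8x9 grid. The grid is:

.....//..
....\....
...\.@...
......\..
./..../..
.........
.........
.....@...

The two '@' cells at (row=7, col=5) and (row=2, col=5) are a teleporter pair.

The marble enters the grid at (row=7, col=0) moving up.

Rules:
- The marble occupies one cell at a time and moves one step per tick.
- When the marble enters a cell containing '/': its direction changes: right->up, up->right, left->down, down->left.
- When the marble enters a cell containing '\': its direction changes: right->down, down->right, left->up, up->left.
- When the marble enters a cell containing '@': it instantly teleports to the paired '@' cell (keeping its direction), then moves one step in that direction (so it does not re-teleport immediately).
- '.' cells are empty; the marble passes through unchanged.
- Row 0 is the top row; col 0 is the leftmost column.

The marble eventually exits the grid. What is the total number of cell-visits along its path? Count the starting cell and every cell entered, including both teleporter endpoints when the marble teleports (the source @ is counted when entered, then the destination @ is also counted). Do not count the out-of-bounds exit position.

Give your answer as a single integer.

Answer: 8

Derivation:
Step 1: enter (7,0), '.' pass, move up to (6,0)
Step 2: enter (6,0), '.' pass, move up to (5,0)
Step 3: enter (5,0), '.' pass, move up to (4,0)
Step 4: enter (4,0), '.' pass, move up to (3,0)
Step 5: enter (3,0), '.' pass, move up to (2,0)
Step 6: enter (2,0), '.' pass, move up to (1,0)
Step 7: enter (1,0), '.' pass, move up to (0,0)
Step 8: enter (0,0), '.' pass, move up to (-1,0)
Step 9: at (-1,0) — EXIT via top edge, pos 0
Path length (cell visits): 8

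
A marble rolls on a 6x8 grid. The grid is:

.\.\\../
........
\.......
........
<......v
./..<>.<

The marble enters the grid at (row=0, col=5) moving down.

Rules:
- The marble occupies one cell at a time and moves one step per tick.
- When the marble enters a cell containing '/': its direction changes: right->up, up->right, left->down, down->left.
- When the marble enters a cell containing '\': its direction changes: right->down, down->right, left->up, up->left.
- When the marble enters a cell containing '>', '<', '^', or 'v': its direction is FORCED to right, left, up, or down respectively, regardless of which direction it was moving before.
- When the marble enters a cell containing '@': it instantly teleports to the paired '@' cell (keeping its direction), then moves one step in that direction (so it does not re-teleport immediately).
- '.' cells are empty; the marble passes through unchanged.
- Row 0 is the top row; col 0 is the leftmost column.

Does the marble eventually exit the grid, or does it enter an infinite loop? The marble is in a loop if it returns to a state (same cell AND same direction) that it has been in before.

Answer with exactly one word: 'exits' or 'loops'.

Answer: loops

Derivation:
Step 1: enter (0,5), '.' pass, move down to (1,5)
Step 2: enter (1,5), '.' pass, move down to (2,5)
Step 3: enter (2,5), '.' pass, move down to (3,5)
Step 4: enter (3,5), '.' pass, move down to (4,5)
Step 5: enter (4,5), '.' pass, move down to (5,5)
Step 6: enter (5,5), '>' forces down->right, move right to (5,6)
Step 7: enter (5,6), '.' pass, move right to (5,7)
Step 8: enter (5,7), '<' forces right->left, move left to (5,6)
Step 9: enter (5,6), '.' pass, move left to (5,5)
Step 10: enter (5,5), '>' forces left->right, move right to (5,6)
Step 11: at (5,6) dir=right — LOOP DETECTED (seen before)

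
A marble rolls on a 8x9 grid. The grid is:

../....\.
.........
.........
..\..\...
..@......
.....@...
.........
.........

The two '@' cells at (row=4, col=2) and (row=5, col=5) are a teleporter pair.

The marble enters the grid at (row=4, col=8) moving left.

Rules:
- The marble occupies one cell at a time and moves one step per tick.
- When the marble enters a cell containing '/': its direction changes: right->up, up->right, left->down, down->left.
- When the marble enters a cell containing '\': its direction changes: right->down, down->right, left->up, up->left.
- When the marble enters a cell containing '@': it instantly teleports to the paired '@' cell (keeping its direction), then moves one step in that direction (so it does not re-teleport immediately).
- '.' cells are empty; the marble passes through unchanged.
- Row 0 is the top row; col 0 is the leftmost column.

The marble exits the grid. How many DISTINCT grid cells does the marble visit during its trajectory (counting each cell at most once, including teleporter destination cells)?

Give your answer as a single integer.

Answer: 13

Derivation:
Step 1: enter (4,8), '.' pass, move left to (4,7)
Step 2: enter (4,7), '.' pass, move left to (4,6)
Step 3: enter (4,6), '.' pass, move left to (4,5)
Step 4: enter (4,5), '.' pass, move left to (4,4)
Step 5: enter (4,4), '.' pass, move left to (4,3)
Step 6: enter (4,3), '.' pass, move left to (4,2)
Step 7: enter (4,2), '@' teleport (4,2)->(5,5), also enter (5,5), move left to (5,4)
Step 8: enter (5,4), '.' pass, move left to (5,3)
Step 9: enter (5,3), '.' pass, move left to (5,2)
Step 10: enter (5,2), '.' pass, move left to (5,1)
Step 11: enter (5,1), '.' pass, move left to (5,0)
Step 12: enter (5,0), '.' pass, move left to (5,-1)
Step 13: at (5,-1) — EXIT via left edge, pos 5
Distinct cells visited: 13 (path length 13)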